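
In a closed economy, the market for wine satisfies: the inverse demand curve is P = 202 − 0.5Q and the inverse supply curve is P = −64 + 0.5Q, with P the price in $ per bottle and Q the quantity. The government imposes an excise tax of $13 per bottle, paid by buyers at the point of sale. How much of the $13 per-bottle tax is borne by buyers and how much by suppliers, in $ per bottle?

Inverting to Q(P) form: Qd = 404 − 2P; Qs = 2P + 128.
Without the tax, 404 − 2P = 2P + 128 gives 4P = 276, so P* = $69 and Q* = 266.
With the tax collected from buyers, demand (in seller-price terms) shifts: Qd = 404 − 2(P + 13).
Solving gives Q = 253 with buyers paying $75.5 and suppliers receiving $62.5 (the $13 wedge).
Burden on buyers: $6.5; on suppliers: $6.5. (They sum to $13.)

Buyers bear $6.5 per bottle; suppliers bear $6.5 per bottle.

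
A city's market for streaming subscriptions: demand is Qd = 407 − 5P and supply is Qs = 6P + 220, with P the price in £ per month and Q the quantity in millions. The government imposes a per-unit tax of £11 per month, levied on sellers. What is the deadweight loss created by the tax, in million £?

Deadweight loss = £165 million.

Without the tax, 407 − 5P = 6P + 220 gives 11P = 187, so P* = £17 and Q* = 322.
With the tax collected from sellers, supply shifts: Qs = 6(P − 11) + 220.
New equilibrium: buyers pay £23, sellers receive £12, Q = 292. (Wedge: Pb − Ps = 11.)
Quantity falls by |ΔQ| = |322 − 292| = 30.
DWL = ½ · t · |ΔQ| = ½ · 11 · 30 = £165.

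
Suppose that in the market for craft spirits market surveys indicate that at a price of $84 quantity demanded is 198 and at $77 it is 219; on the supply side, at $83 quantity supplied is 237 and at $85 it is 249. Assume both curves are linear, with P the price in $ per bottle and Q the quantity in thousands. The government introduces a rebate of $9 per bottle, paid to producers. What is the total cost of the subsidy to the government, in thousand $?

Demand slope: (219 − 198)/(77 − 84) = -3, so Qd = 450 − 3P.
Supply slope: (249 − 237)/(85 − 83) = 6, so Qs = 6P − 261.
Without the subsidy, 450 − 3P = 6P − 261 gives 9P = 711, so P* = $79 and Q* = 213.
With a per-unit subsidy paid to producers, each receives P + 9 per unit sold, so supply becomes Qs = 6(P + 9) − 261.
Solving gives Q = 231 with consumers paying $73 and producers receiving $82 (the $9 wedge).
Outlay = t · Q = 9 · 231 = $2079.

Government outlay = $2079 thousand.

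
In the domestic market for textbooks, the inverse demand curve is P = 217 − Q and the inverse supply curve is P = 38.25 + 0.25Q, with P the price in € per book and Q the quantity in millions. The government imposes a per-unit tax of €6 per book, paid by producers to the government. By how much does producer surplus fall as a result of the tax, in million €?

Producer surplus falls by €168.72 million.

Inverting to Q(P) form: Qd = 217 − P; Qs = 4P − 153.
Before the tax: set 217 − P = 4P − 153 → P* = €74, Q* = 143.
With the tax collected from producers, supply shifts: Qs = 4(P − 6) − 153.
Solving gives Q = 138.2 with consumers paying €78.8 and producers receiving €72.8 (the €6 wedge).
ΔPS is the trapezoid between Q = 138.2 and Q = 143 of height €1.2: ½ · (143 + 138.2) · 1.2 = €168.72.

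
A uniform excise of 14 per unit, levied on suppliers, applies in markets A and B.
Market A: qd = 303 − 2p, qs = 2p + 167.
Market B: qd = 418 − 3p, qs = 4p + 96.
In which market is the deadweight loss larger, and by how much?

Market A: pre-tax p* = 34, q* = 235; post-tax q = 221; deadweight loss = 98.
Market B: pre-tax p* = 46, q* = 280; post-tax q = 256; deadweight loss = 168.
Difference: 98 vs 168 → market B is larger by 70.

Market B, by 70.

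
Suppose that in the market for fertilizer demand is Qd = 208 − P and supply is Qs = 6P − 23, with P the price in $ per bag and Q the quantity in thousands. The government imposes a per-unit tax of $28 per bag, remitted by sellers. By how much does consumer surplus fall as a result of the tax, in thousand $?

Consumer surplus falls by $3912 thousand.

Without the tax, 208 − P = 6P − 23 gives 7P = 231, so P* = $33 and Q* = 175.
With the tax collected from sellers, supply shifts: Qs = 6(P − 28) − 23.
Solving gives Q = 151 with consumers paying $57 and sellers receiving $29 (the $28 wedge).
ΔCS is the trapezoid between Q = 151 and Q = 175 of height $24: ½ · (175 + 151) · 24 = $3912.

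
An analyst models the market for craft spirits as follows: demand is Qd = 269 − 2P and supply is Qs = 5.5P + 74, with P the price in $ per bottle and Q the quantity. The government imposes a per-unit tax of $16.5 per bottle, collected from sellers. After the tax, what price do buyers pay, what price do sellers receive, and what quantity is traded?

Buyers pay $38.1; sellers receive $21.6; quantity = 192.8.

Before the tax: set 269 − 2P = 5.5P + 74 → P* = $26, Q* = 217.
With the tax collected from sellers, supply shifts: Qs = 5.5(P − 16.5) + 74.
New equilibrium: buyers pay $38.1, sellers receive $21.6, Q = 192.8. (Wedge: Pb − Ps = 16.5.)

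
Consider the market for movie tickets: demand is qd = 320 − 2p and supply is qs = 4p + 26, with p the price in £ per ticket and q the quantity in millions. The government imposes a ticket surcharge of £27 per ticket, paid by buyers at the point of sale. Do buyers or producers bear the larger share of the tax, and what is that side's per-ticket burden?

Buyers bear the larger share: £18 per ticket.

Before the tax: set 320 − 2p = 4p + 26 → p* = £49, q* = 222.
With the tax collected from buyers, demand (in seller-price terms) shifts: qd = 320 − 2(p + 27).
New equilibrium: buyers pay £67, producers receive £40, q = 186. (Wedge: pb − ps = 27.)
Per-ticket burden: buyers £18, producers £9.
Buyers take the larger share because demand is less price-elastic here (demand slope 2 vs supply slope 4).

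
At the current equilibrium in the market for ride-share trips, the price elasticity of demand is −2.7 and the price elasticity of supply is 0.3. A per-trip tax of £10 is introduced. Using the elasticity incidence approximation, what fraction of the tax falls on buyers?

Buyers' share ≈ 0.1.

Incidence ratio: buyers' share ≈ εs / (εs + |εd|) = 0.3 / (0.3 + 2.7) = 0.1.
Supply is the less elastic side, so buyers bear the smaller share.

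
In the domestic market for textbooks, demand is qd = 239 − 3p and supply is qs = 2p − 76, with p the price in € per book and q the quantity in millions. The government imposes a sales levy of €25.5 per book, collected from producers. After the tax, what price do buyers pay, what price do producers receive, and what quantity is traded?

Buyers pay €73.2; producers receive €47.7; quantity = 19.4.

Without the tax, 239 − 3p = 2p − 76 gives 5p = 315, so p* = €63 and q* = 50.
With the tax collected from producers, supply shifts: qs = 2(p − 25.5) − 76.
Solving gives q = 19.4 with buyers paying €73.2 and producers receiving €47.7 (the €25.5 wedge).
The less price-elastic side of the market bears the larger share of a per-unit tax.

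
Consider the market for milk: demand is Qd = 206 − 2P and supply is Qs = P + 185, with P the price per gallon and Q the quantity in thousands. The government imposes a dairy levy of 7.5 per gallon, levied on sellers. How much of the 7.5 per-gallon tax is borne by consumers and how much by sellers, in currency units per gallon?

Consumers bear 2.5 per gallon; sellers bear 5 per gallon.

Before the tax: set 206 − 2P = P + 185 → P* = 7, Q* = 192.
With the tax collected from sellers, supply shifts: Qs = (P − 7.5) + 185.
New equilibrium: consumers pay 9.5, sellers receive 2, Q = 187. (Wedge: Pb − Ps = 7.5.)
Burden on consumers: 2.5; on sellers: 5. (They sum to 7.5.)
The less price-elastic side of the market bears the larger share of a per-unit tax.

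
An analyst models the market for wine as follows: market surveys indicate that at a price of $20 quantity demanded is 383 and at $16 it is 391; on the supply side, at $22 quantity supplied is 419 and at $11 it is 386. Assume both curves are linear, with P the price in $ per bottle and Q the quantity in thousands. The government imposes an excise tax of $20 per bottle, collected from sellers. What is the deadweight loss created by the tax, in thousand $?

Demand slope: (391 − 383)/(16 − 20) = -2, so Qd = 423 − 2P.
Supply slope: (386 − 419)/(11 − 22) = 3, so Qs = 3P + 353.
Before the tax: set 423 − 2P = 3P + 353 → P* = $14, Q* = 395.
With the tax collected from sellers, supply shifts: Qs = 3(P − 20) + 353.
New equilibrium: consumers pay $26, sellers receive $6, Q = 371. (Wedge: Pb − Ps = 20.)
Quantity falls by |ΔQ| = |395 − 371| = 24.
DWL = ½ · t · |ΔQ| = ½ · 20 · 24 = $240.

Deadweight loss = $240 thousand.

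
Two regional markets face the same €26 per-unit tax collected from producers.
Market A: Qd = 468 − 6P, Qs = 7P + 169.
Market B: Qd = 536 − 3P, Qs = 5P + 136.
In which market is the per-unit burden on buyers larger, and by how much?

Market A: pre-tax P* = €23, Q* = 330; post-tax Q = 246; per-unit burden on buyers = €14.
Market B: pre-tax P* = €50, Q* = 386; post-tax Q = 337.25; per-unit burden on buyers = €16.25.
Difference: €14 vs €16.25 → market B is larger by €2.25.

Market B, by €2.25.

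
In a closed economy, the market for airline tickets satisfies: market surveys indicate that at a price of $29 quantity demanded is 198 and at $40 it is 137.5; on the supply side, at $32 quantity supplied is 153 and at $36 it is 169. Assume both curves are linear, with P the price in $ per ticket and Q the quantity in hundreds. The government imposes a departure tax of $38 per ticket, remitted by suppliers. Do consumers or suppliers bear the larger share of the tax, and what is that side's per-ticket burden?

Suppliers bear the larger share: $22 per ticket.

Demand slope: (137.5 − 198)/(40 − 29) = -5.5, so Qd = 357.5 − 5.5P.
Supply slope: (169 − 153)/(36 − 32) = 4, so Qs = 4P + 25.
Before the tax: set 357.5 − 5.5P = 4P + 25 → P* = $35, Q* = 165.
With the tax collected from suppliers, supply shifts: Qs = 4(P − 38) + 25.
Solving gives Q = 77 with consumers paying $51 and suppliers receiving $13 (the $38 wedge).
Per-ticket burden: consumers $16, suppliers $22.
Suppliers take the larger share because supply is less price-elastic here (demand slope 5.5 vs supply slope 4).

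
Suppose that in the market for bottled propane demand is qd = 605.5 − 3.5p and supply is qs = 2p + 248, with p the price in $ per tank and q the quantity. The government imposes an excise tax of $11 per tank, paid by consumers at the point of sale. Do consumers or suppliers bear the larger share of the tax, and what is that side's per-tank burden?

Suppliers bear the larger share: $7 per tank.

Before the tax: set 605.5 − 3.5p = 2p + 248 → p* = $65, q* = 378.
With the tax collected from consumers, demand (in seller-price terms) shifts: qd = 605.5 − 3.5(p + 11).
New equilibrium: consumers pay $69, suppliers receive $58, q = 364. (Wedge: pb − ps = 11.)
Per-tank burden: consumers $4, suppliers $7.
Suppliers take the larger share because supply is less price-elastic here (demand slope 3.5 vs supply slope 2).
The less price-elastic side of the market bears the larger share of a per-unit tax.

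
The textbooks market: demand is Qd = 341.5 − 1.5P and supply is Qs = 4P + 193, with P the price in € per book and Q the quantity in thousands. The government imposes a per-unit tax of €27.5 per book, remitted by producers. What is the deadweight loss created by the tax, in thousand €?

Deadweight loss = €412.5 thousand.

Before the tax: set 341.5 − 1.5P = 4P + 193 → P* = €27, Q* = 301.
With the tax collected from producers, supply shifts: Qs = 4(P − 27.5) + 193.
Solving gives Q = 271 with buyers paying €47 and producers receiving €19.5 (the €27.5 wedge).
Quantity falls by |ΔQ| = |301 − 271| = 30.
DWL = ½ · t · |ΔQ| = ½ · 27.5 · 30 = €412.5.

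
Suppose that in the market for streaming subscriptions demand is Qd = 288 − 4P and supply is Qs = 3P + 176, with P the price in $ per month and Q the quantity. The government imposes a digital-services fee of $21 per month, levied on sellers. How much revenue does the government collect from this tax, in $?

Before the tax: set 288 − 4P = 3P + 176 → P* = $16, Q* = 224.
With the tax collected from sellers, supply shifts: Qs = 3(P − 21) + 176.
New equilibrium: buyers pay $25, sellers receive $4, Q = 188. (Wedge: Pb − Ps = 21.)
Revenue = t · Q = 21 · 188 = $3948.

Tax revenue = $3948.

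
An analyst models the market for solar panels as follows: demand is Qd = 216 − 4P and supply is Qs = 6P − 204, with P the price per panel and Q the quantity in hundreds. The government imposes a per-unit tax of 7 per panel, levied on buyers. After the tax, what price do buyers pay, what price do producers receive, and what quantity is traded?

Buyers pay 46.2; producers receive 39.2; quantity = 31.2.

Without the tax, 216 − 4P = 6P − 204 gives 10P = 420, so P* = 42 and Q* = 48.
With the tax collected from buyers, demand (in seller-price terms) shifts: Qd = 216 − 4(P + 7).
New equilibrium: buyers pay 46.2, producers receive 39.2, Q = 31.2. (Wedge: Pb − Ps = 7.)
The less price-elastic side of the market bears the larger share of a per-unit tax.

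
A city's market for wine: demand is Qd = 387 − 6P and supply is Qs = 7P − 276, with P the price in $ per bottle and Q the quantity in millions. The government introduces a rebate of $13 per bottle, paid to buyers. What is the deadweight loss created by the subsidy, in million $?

Deadweight loss = $273 million.

Before the subsidy: set 387 − 6P = 7P − 276 → P* = $51, Q* = 81.
With a per-unit subsidy paid to buyers, each effectively pays P − 13, so demand becomes Qd = 387 − 6(P − 13).
Solving gives Q = 123 with buyers paying $44 and sellers receiving $57 (the $13 wedge).
Quantity rises by |ΔQ| = |81 − 123| = 42.
DWL = ½ · t · |ΔQ| = ½ · 13 · 42 = $273.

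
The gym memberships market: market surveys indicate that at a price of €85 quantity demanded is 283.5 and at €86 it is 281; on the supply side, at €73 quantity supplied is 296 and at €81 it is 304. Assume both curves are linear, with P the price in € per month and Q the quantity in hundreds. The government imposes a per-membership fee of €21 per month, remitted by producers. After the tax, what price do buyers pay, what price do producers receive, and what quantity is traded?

Demand slope: (281 − 283.5)/(86 − 85) = -2.5, so Qd = 496 − 2.5P.
Supply slope: (304 − 296)/(81 − 73) = 1, so Qs = P + 223.
Before the tax: set 496 − 2.5P = P + 223 → P* = €78, Q* = 301.
With the tax collected from producers, supply shifts: Qs = (P − 21) + 223.
Solving gives Q = 286 with buyers paying €84 and producers receiving €63 (the €21 wedge).

Buyers pay €84; producers receive €63; quantity = 286.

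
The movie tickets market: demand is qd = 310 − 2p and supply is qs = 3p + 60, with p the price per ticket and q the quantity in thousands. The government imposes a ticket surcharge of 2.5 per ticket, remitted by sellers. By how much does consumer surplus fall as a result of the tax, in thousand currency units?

Consumer surplus falls by 312.75 thousand.

Without the tax, 310 − 2p = 3p + 60 gives 5p = 250, so p* = 50 and q* = 210.
With the tax collected from sellers, supply shifts: qs = 3(p − 2.5) + 60.
Solving gives q = 207 with buyers paying 51.5 and sellers receiving 49 (the 2.5 wedge).
ΔCS is the trapezoid between Q = 207 and Q = 210 of height 1.5: ½ · (210 + 207) · 1.5 = 312.75.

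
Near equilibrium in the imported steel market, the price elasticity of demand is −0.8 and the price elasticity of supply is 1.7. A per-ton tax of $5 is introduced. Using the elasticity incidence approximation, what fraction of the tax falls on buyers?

Buyers' share ≈ 0.68.

Incidence ratio: buyers' share ≈ εs / (εs + |εd|) = 1.7 / (1.7 + 0.8) = 0.68.
Supply is the more elastic side, so buyers bear the larger share.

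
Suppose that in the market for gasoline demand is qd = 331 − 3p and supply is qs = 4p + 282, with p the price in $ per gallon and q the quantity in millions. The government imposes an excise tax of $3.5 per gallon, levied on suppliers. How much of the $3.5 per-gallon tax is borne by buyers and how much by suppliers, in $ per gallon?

Buyers bear $2 per gallon; suppliers bear $1.5 per gallon.

Before the tax: set 331 − 3p = 4p + 282 → p* = $7, q* = 310.
With the tax collected from suppliers, supply shifts: qs = 4(p − 3.5) + 282.
Solving gives q = 304 with buyers paying $9 and suppliers receiving $5.5 (the $3.5 wedge).
Burden on buyers: $2; on suppliers: $1.5. (They sum to $3.5.)
The less price-elastic side of the market bears the larger share of a per-unit tax.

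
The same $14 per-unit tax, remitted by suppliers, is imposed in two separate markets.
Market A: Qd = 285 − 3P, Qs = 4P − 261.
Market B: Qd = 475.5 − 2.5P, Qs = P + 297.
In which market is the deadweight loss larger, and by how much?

Market A, by $98.

Market A: pre-tax P* = $78, Q* = 51; post-tax Q = 27; deadweight loss = $168.
Market B: pre-tax P* = $51, Q* = 348; post-tax Q = 338; deadweight loss = $70.
Difference: $168 vs $70 → market A is larger by $98.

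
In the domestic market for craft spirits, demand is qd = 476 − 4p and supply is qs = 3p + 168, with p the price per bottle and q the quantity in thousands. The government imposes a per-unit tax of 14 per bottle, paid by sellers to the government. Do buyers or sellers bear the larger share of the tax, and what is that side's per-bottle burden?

Sellers bear the larger share: 8 per bottle.

Before the tax: set 476 − 4p = 3p + 168 → p* = 44, q* = 300.
With the tax collected from sellers, supply shifts: qs = 3(p − 14) + 168.
New equilibrium: buyers pay 50, sellers receive 36, q = 276. (Wedge: pb − ps = 14.)
Per-bottle burden: buyers 6, sellers 8.
Sellers take the larger share because supply is less price-elastic here (demand slope 4 vs supply slope 3).
The less price-elastic side of the market bears the larger share of a per-unit tax.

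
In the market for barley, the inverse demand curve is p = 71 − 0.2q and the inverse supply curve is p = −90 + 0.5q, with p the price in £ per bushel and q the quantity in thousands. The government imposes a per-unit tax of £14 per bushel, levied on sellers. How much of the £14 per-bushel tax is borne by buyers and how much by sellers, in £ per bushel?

Buyers bear £4 per bushel; sellers bear £10 per bushel.

Rewrite in direct form: qd = 355 − 5p and qs = 2p + 180.
Before the tax: set 355 − 5p = 2p + 180 → p* = £25, q* = 230.
With the tax collected from sellers, supply shifts: qs = 2(p − 14) + 180.
New equilibrium: buyers pay £29, sellers receive £15, q = 210. (Wedge: pb − ps = 14.)
Burden on buyers: £4; on sellers: £10. (They sum to £14.)
The less price-elastic side of the market bears the larger share of a per-unit tax.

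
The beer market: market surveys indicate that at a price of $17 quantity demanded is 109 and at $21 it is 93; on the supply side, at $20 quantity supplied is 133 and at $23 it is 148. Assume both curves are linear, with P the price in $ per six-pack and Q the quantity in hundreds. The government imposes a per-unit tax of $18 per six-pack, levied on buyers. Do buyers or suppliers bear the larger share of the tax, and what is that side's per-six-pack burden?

Demand slope: (93 − 109)/(21 − 17) = -4, so Qd = 177 − 4P.
Supply slope: (148 − 133)/(23 − 20) = 5, so Qs = 5P + 33.
Before the tax: set 177 − 4P = 5P + 33 → P* = $16, Q* = 113.
With the tax collected from buyers, demand (in seller-price terms) shifts: Qd = 177 − 4(P + 18).
New equilibrium: buyers pay $26, suppliers receive $8, Q = 73. (Wedge: Pb − Ps = 18.)
Per-six-pack burden: buyers $10, suppliers $8.
Buyers take the larger share because demand is less price-elastic here (demand slope 4 vs supply slope 5).
The less price-elastic side of the market bears the larger share of a per-unit tax.

Buyers bear the larger share: $10 per six-pack.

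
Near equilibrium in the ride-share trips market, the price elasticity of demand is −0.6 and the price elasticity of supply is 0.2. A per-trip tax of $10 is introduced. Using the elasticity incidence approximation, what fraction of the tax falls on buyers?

Incidence ratio: buyers' share ≈ εs / (εs + |εd|) = 0.2 / (0.2 + 0.6) = 0.25.
Supply is the less elastic side, so buyers bear the smaller share.

Buyers' share ≈ 0.25.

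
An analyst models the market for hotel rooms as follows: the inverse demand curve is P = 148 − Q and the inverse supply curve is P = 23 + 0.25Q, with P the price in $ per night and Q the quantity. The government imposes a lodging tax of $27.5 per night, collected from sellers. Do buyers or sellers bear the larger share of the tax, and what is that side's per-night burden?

Buyers bear the larger share: $22 per night.

Rewrite in direct form: Qd = 148 − P and Qs = 4P − 92.
Before the tax: set 148 − P = 4P − 92 → P* = $48, Q* = 100.
With the tax collected from sellers, supply shifts: Qs = 4(P − 27.5) − 92.
Solving gives Q = 78 with buyers paying $70 and sellers receiving $42.5 (the $27.5 wedge).
Per-night burden: buyers $22, sellers $5.5.
Buyers take the larger share because demand is less price-elastic here (demand slope 1 vs supply slope 4).
The less price-elastic side of the market bears the larger share of a per-unit tax.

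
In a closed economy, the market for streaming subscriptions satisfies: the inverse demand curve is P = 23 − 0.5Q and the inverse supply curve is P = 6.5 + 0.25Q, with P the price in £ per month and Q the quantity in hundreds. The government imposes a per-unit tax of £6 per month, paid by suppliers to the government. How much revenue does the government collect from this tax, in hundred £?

Inverting to Q(P) form: Qd = 46 − 2P; Qs = 4P − 26.
Without the tax, 46 − 2P = 4P − 26 gives 6P = 72, so P* = £12 and Q* = 22.
With the tax collected from suppliers, supply shifts: Qs = 4(P − 6) − 26.
Solving gives Q = 14 with consumers paying £16 and suppliers receiving £10 (the £6 wedge).
Revenue = t · Q = 6 · 14 = £84.

Tax revenue = £84 hundred.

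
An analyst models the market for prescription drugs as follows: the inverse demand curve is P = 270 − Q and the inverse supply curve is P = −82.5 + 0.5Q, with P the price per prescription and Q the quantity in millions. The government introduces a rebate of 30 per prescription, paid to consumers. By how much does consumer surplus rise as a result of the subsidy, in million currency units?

Rewrite in direct form: Qd = 270 − P and Qs = 2P + 165.
Before the subsidy: set 270 − P = 2P + 165 → P* = 35, Q* = 235.
With a per-unit subsidy paid to consumers, each effectively pays P − 30, so demand becomes Qd = 270 − (P − 30).
Solving gives Q = 255 with consumers paying 15 and suppliers receiving 45 (the 30 wedge).
ΔCS is the trapezoid between Q = 255 and Q = 235 of height 20: ½ · (235 + 255) · 20 = 4900.

Consumer surplus rises by 4900 million.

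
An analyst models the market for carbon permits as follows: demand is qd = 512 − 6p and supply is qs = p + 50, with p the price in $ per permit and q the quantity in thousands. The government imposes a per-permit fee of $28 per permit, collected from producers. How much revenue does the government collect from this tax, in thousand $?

Tax revenue = $2576 thousand.

Without the tax, 512 − 6p = p + 50 gives 7p = 462, so p* = $66 and q* = 116.
With the tax collected from producers, supply shifts: qs = (p − 28) + 50.
Solving gives q = 92 with buyers paying $70 and producers receiving $42 (the $28 wedge).
Revenue = t · Q = 28 · 92 = $2576.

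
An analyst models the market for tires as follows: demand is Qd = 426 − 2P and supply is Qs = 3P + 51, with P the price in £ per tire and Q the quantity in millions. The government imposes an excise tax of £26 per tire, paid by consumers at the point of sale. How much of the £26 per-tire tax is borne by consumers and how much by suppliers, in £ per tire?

Consumers bear £15.6 per tire; suppliers bear £10.4 per tire.

Before the tax: set 426 − 2P = 3P + 51 → P* = £75, Q* = 276.
With the tax collected from consumers, demand (in seller-price terms) shifts: Qd = 426 − 2(P + 26).
New equilibrium: consumers pay £90.6, suppliers receive £64.6, Q = 244.8. (Wedge: Pb − Ps = 26.)
Burden on consumers: £15.6; on suppliers: £10.4. (They sum to £26.)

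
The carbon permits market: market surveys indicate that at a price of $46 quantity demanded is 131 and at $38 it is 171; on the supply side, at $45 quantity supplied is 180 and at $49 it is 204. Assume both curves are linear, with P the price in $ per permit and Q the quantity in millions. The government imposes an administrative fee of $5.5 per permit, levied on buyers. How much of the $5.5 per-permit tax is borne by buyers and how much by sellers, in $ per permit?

Demand slope: (171 − 131)/(38 − 46) = -5, so Qd = 361 − 5P.
Supply slope: (204 − 180)/(49 − 45) = 6, so Qs = 6P − 90.
Without the tax, 361 − 5P = 6P − 90 gives 11P = 451, so P* = $41 and Q* = 156.
With the tax collected from buyers, demand (in seller-price terms) shifts: Qd = 361 − 5(P + 5.5).
New equilibrium: buyers pay $44, sellers receive $38.5, Q = 141. (Wedge: Pb − Ps = 5.5.)
Burden on buyers: $3; on sellers: $2.5. (They sum to $5.5.)

Buyers bear $3 per permit; sellers bear $2.5 per permit.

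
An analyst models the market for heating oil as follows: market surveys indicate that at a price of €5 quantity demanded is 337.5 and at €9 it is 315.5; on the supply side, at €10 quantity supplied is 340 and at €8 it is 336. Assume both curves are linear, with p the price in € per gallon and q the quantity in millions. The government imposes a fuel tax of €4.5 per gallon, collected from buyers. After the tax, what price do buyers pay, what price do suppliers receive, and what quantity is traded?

Demand slope: (315.5 − 337.5)/(9 − 5) = -5.5, so qd = 365 − 5.5p.
Supply slope: (336 − 340)/(8 − 10) = 2, so qs = 2p + 320.
Before the tax: set 365 − 5.5p = 2p + 320 → p* = €6, q* = 332.
With the tax collected from buyers, demand (in seller-price terms) shifts: qd = 365 − 5.5(p + 4.5).
New equilibrium: buyers pay €7.2, suppliers receive €2.7, q = 325.4. (Wedge: pb − ps = 4.5.)
The less price-elastic side of the market bears the larger share of a per-unit tax.

Buyers pay €7.2; suppliers receive €2.7; quantity = 325.4.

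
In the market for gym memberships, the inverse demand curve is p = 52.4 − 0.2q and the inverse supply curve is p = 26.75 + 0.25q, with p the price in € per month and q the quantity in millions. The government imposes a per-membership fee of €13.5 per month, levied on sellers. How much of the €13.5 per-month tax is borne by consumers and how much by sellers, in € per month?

Consumers bear €6 per month; sellers bear €7.5 per month.

Rewrite in direct form: qd = 262 − 5p and qs = 4p − 107.
Before the tax: set 262 − 5p = 4p − 107 → p* = €41, q* = 57.
With the tax collected from sellers, supply shifts: qs = 4(p − 13.5) − 107.
Solving gives q = 27 with consumers paying €47 and sellers receiving €33.5 (the €13.5 wedge).
Burden on consumers: €6; on sellers: €7.5. (They sum to €13.5.)
The less price-elastic side of the market bears the larger share of a per-unit tax.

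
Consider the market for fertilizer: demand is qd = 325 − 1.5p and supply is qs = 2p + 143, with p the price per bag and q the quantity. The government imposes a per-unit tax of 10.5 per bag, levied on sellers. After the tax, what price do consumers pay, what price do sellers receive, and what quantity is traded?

Consumers pay 58; sellers receive 47.5; quantity = 238.

Before the tax: set 325 − 1.5p = 2p + 143 → p* = 52, q* = 247.
With the tax collected from sellers, supply shifts: qs = 2(p − 10.5) + 143.
Solving gives q = 238 with consumers paying 58 and sellers receiving 47.5 (the 10.5 wedge).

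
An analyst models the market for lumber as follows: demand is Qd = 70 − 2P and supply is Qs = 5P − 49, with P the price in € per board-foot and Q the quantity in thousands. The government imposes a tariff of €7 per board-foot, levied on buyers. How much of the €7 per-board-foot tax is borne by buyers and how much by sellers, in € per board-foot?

Without the tax, 70 − 2P = 5P − 49 gives 7P = 119, so P* = €17 and Q* = 36.
With the tax collected from buyers, demand (in seller-price terms) shifts: Qd = 70 − 2(P + 7).
New equilibrium: buyers pay €22, sellers receive €15, Q = 26. (Wedge: Pb − Ps = 7.)
Burden on buyers: €5; on sellers: €2. (They sum to €7.)
The less price-elastic side of the market bears the larger share of a per-unit tax.

Buyers bear €5 per board-foot; sellers bear €2 per board-foot.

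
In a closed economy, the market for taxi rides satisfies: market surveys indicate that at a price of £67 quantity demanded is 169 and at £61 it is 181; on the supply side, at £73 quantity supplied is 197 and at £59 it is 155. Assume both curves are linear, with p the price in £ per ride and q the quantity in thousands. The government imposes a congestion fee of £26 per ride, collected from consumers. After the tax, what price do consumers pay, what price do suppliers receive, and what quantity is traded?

Consumers pay £80.6; suppliers receive £54.6; quantity = 141.8.

Demand slope: (181 − 169)/(61 − 67) = -2, so qd = 303 − 2p.
Supply slope: (155 − 197)/(59 − 73) = 3, so qs = 3p − 22.
Without the tax, 303 − 2p = 3p − 22 gives 5p = 325, so p* = £65 and q* = 173.
With the tax collected from consumers, demand (in seller-price terms) shifts: qd = 303 − 2(p + 26).
New equilibrium: consumers pay £80.6, suppliers receive £54.6, q = 141.8. (Wedge: pb − ps = 26.)
The less price-elastic side of the market bears the larger share of a per-unit tax.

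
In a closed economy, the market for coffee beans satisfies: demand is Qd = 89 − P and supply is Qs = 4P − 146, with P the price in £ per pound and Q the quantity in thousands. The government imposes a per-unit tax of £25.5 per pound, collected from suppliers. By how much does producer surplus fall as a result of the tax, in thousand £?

Producer surplus falls by £162.18 thousand.

Before the tax: set 89 − P = 4P − 146 → P* = £47, Q* = 42.
With the tax collected from suppliers, supply shifts: Qs = 4(P − 25.5) − 146.
Solving gives Q = 21.6 with consumers paying £67.4 and suppliers receiving £41.9 (the £25.5 wedge).
ΔPS is the trapezoid between Q = 21.6 and Q = 42 of height £5.1: ½ · (42 + 21.6) · 5.1 = £162.18.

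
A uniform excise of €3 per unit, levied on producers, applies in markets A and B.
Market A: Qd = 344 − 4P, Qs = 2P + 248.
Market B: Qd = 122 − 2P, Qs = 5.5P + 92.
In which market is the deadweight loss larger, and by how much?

Market B, by €0.6.

Market A: pre-tax P* = €16, Q* = 280; post-tax Q = 276; deadweight loss = €6.
Market B: pre-tax P* = €4, Q* = 114; post-tax Q = 109.6; deadweight loss = €6.6.
Difference: €6 vs €6.6 → market B is larger by €0.6.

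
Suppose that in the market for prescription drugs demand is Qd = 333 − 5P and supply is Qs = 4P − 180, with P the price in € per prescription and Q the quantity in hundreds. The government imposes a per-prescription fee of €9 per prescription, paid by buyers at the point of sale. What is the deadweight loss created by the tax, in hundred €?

Deadweight loss = €90 hundred.

Before the tax: set 333 − 5P = 4P − 180 → P* = €57, Q* = 48.
With the tax collected from buyers, demand (in seller-price terms) shifts: Qd = 333 − 5(P + 9).
New equilibrium: buyers pay €61, producers receive €52, Q = 28. (Wedge: Pb − Ps = 9.)
Quantity falls by |ΔQ| = |48 − 28| = 20.
DWL = ½ · t · |ΔQ| = ½ · 9 · 20 = €90.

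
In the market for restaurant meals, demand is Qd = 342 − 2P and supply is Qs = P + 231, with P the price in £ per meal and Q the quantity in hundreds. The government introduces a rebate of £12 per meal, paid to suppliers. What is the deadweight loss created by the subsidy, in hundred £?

Deadweight loss = £48 hundred.

Without the subsidy, 342 − 2P = P + 231 gives 3P = 111, so P* = £37 and Q* = 268.
With a per-unit subsidy paid to suppliers, each receives P + 12 per unit sold, so supply becomes Qs = (P + 12) + 231.
Solving gives Q = 276 with consumers paying £33 and suppliers receiving £45 (the £12 wedge).
Quantity rises by |ΔQ| = |268 − 276| = 8.
DWL = ½ · t · |ΔQ| = ½ · 12 · 8 = £48.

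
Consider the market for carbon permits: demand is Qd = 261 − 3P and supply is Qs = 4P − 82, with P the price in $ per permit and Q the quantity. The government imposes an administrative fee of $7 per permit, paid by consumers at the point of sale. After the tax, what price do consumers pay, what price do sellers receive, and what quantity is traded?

Consumers pay $53; sellers receive $46; quantity = 102.

Before the tax: set 261 − 3P = 4P − 82 → P* = $49, Q* = 114.
With the tax collected from consumers, demand (in seller-price terms) shifts: Qd = 261 − 3(P + 7).
New equilibrium: consumers pay $53, sellers receive $46, Q = 102. (Wedge: Pb − Ps = 7.)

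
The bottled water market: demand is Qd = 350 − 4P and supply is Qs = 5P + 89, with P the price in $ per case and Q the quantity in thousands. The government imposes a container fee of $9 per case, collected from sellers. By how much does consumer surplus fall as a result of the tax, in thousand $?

Consumer surplus falls by $1120 thousand.

Without the tax, 350 − 4P = 5P + 89 gives 9P = 261, so P* = $29 and Q* = 234.
With the tax collected from sellers, supply shifts: Qs = 5(P − 9) + 89.
New equilibrium: consumers pay $34, sellers receive $25, Q = 214. (Wedge: Pb − Ps = 9.)
ΔCS is the trapezoid between Q = 214 and Q = 234 of height $5: ½ · (234 + 214) · 5 = $1120.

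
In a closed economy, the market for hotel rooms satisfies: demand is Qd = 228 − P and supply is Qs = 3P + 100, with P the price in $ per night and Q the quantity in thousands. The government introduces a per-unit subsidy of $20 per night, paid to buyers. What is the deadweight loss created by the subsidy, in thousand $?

Before the subsidy: set 228 − P = 3P + 100 → P* = $32, Q* = 196.
With a per-unit subsidy paid to buyers, each effectively pays P − 20, so demand becomes Qd = 228 − (P − 20).
Solving gives Q = 211 with buyers paying $17 and producers receiving $37 (the $20 wedge).
Quantity rises by |ΔQ| = |196 − 211| = 15.
DWL = ½ · t · |ΔQ| = ½ · 20 · 15 = $150.

Deadweight loss = $150 thousand.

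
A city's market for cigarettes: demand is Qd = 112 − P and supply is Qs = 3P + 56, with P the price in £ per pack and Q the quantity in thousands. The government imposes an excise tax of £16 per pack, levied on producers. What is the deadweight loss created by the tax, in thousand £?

Before the tax: set 112 − P = 3P + 56 → P* = £14, Q* = 98.
With the tax collected from producers, supply shifts: Qs = 3(P − 16) + 56.
Solving gives Q = 86 with consumers paying £26 and producers receiving £10 (the £16 wedge).
Quantity falls by |ΔQ| = |98 − 86| = 12.
DWL = ½ · t · |ΔQ| = ½ · 16 · 12 = £96.

Deadweight loss = £96 thousand.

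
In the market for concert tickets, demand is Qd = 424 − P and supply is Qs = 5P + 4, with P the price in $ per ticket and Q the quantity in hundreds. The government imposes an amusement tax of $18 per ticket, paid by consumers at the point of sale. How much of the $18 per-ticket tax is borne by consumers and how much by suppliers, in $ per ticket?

Without the tax, 424 − P = 5P + 4 gives 6P = 420, so P* = $70 and Q* = 354.
With the tax collected from consumers, demand (in seller-price terms) shifts: Qd = 424 − (P + 18).
New equilibrium: consumers pay $85, suppliers receive $67, Q = 339. (Wedge: Pb − Ps = 18.)
Burden on consumers: $15; on suppliers: $3. (They sum to $18.)

Consumers bear $15 per ticket; suppliers bear $3 per ticket.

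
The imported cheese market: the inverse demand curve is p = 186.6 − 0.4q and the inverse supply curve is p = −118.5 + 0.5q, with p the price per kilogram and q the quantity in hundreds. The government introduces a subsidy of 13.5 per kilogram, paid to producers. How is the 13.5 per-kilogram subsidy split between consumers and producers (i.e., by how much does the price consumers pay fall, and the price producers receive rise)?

Inverting to q(p) form: qd = 466.5 − 2.5p; qs = 2p + 237.
Without the subsidy, 466.5 − 2.5p = 2p + 237 gives 4.5p = 229.5, so p* = 51 and q* = 339.
With a per-unit subsidy paid to producers, each receives p + 13.5 per unit sold, so supply becomes qs = 2(p + 13.5) + 237.
Solving gives q = 354 with consumers paying 45 and producers receiving 58.5 (the 13.5 wedge).
Gain to consumers: 6; to producers: 7.5. (They sum to 13.5.)

Consumers gain 6 per kilogram; producers gain 7.5 per kilogram.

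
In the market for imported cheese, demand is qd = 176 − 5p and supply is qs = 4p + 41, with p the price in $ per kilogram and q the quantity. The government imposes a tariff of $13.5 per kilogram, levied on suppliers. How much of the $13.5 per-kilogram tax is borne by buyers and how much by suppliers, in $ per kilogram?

Without the tax, 176 − 5p = 4p + 41 gives 9p = 135, so p* = $15 and q* = 101.
With the tax collected from suppliers, supply shifts: qs = 4(p − 13.5) + 41.
Solving gives q = 71 with buyers paying $21 and suppliers receiving $7.5 (the $13.5 wedge).
Burden on buyers: $6; on suppliers: $7.5. (They sum to $13.5.)
The less price-elastic side of the market bears the larger share of a per-unit tax.

Buyers bear $6 per kilogram; suppliers bear $7.5 per kilogram.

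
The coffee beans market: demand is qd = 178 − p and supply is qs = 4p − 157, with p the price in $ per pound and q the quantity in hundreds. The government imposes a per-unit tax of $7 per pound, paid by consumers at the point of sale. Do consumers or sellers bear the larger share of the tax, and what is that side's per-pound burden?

Consumers bear the larger share: $5.6 per pound.

Without the tax, 178 − p = 4p − 157 gives 5p = 335, so p* = $67 and q* = 111.
With the tax collected from consumers, demand (in seller-price terms) shifts: qd = 178 − (p + 7).
Solving gives q = 105.4 with consumers paying $72.6 and sellers receiving $65.6 (the $7 wedge).
Per-pound burden: consumers $5.6, sellers $1.4.
Consumers take the larger share because demand is less price-elastic here (demand slope 1 vs supply slope 4).
The less price-elastic side of the market bears the larger share of a per-unit tax.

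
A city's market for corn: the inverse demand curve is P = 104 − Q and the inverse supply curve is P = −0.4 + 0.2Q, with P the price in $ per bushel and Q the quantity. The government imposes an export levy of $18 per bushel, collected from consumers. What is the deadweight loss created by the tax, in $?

Deadweight loss = $135.

Inverting to Q(P) form: Qd = 104 − P; Qs = 5P + 2.
Before the tax: set 104 − P = 5P + 2 → P* = $17, Q* = 87.
With the tax collected from consumers, demand (in seller-price terms) shifts: Qd = 104 − (P + 18).
Solving gives Q = 72 with consumers paying $32 and producers receiving $14 (the $18 wedge).
Quantity falls by |ΔQ| = |87 − 72| = 15.
DWL = ½ · t · |ΔQ| = ½ · 18 · 15 = $135.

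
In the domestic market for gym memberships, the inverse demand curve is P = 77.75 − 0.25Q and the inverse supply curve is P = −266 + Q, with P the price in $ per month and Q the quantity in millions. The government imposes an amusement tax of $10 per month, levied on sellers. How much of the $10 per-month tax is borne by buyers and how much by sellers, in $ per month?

Buyers bear $2 per month; sellers bear $8 per month.

Inverting to Q(P) form: Qd = 311 − 4P; Qs = P + 266.
Before the tax: set 311 − 4P = P + 266 → P* = $9, Q* = 275.
With the tax collected from sellers, supply shifts: Qs = (P − 10) + 266.
New equilibrium: buyers pay $11, sellers receive $1, Q = 267. (Wedge: Pb − Ps = 10.)
Burden on buyers: $2; on sellers: $8. (They sum to $10.)
The less price-elastic side of the market bears the larger share of a per-unit tax.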